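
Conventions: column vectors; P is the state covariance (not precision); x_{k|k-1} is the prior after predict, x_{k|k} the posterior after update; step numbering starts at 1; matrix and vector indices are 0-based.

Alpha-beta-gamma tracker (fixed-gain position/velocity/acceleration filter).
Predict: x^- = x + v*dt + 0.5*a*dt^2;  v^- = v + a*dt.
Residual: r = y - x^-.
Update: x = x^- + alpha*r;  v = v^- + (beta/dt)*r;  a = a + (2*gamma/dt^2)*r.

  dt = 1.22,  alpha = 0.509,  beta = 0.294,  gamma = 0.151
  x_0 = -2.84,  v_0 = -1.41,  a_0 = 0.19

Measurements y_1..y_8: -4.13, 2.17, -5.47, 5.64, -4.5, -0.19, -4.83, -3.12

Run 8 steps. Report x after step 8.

x_post = -5.8216

step 1: x_pred=-4.4188  r=0.2888  x^+=-4.2718  v^+=-1.1086  a^+=0.2486
step 2: x_pred=-5.4393  r=7.6093  x^+=-1.5662  v^+=1.0284  a^+=1.7925
step 3: x_pred=1.0225  r=-6.4925  x^+=-2.2822  v^+=1.6507  a^+=0.4752
step 4: x_pred=0.0853  r=5.5547  x^+=2.9127  v^+=3.5690  a^+=1.6023
step 5: x_pred=8.4593  r=-12.9593  x^+=1.8630  v^+=2.4008  a^+=-1.0272
step 6: x_pred=4.0276  r=-4.2176  x^+=1.8808  v^+=0.1313  a^+=-1.8830
step 7: x_pred=0.6396  r=-5.4696  x^+=-2.1444  v^+=-3.4841  a^+=-2.9928
step 8: x_pred=-8.6222  r=5.5022  x^+=-5.8216  v^+=-5.8093  a^+=-1.8764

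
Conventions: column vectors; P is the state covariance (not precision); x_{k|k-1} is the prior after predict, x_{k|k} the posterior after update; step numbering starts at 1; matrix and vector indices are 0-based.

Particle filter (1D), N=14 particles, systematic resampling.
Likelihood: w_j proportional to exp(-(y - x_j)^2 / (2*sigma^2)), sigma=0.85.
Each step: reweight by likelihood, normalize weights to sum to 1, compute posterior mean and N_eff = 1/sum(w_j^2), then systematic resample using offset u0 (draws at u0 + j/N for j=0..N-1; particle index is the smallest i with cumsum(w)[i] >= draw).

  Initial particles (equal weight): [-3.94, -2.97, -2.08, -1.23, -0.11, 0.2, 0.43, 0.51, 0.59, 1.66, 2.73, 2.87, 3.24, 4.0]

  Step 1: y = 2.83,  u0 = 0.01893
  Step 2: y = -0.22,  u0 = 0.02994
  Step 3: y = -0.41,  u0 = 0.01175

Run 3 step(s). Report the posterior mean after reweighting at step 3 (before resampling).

post_mean = 0.6081

step 1: w=[0.0000, 0.0000, 0.0000, 0.0000, 0.0007, 0.0022, 0.0050, 0.0064, 0.0083, 0.1036, 0.2654, 0.2669, 0.2379, 0.1036]  mean=2.8584  Neff=4.5483  idx=[8, 9, 10, 10, 10, 10, 11, 11, 11, 12, 12, 12, 12, 13]
step 2: w=[0.8623, 0.1176, 0.0033, 0.0033, 0.0033, 0.0033, 0.0018, 0.0018, 0.0018, 0.0003, 0.0003, 0.0003, 0.0003, 0.0000]  mean=0.7602  Neff=1.3202  idx=[0, 0, 0, 0, 0, 0, 0, 0, 0, 0, 0, 0, 1, 1]
step 3: w=[0.0819, 0.0819, 0.0819, 0.0819, 0.0819, 0.0819, 0.0819, 0.0819, 0.0819, 0.0819, 0.0819, 0.0819, 0.0084, 0.0084]  mean=0.6081  Neff=12.3935  idx=[0, 1, 1, 2, 3, 4, 5, 6, 7, 7, 8, 9, 10, 11]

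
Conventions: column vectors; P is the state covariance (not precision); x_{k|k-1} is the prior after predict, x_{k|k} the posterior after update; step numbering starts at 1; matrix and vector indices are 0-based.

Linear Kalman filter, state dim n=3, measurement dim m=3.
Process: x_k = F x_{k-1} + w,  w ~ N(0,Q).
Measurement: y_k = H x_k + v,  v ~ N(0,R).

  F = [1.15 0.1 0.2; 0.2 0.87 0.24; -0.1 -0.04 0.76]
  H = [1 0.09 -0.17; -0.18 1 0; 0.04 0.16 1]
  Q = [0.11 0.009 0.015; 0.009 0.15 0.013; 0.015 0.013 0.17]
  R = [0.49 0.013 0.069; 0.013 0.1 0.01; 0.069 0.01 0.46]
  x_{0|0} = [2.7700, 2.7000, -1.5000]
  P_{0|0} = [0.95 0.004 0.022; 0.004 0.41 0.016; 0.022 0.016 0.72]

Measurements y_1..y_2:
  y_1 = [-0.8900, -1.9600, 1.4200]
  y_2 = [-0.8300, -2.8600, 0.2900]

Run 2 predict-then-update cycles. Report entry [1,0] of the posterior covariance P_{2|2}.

P_post[1,0] = 0.0629

step 1: x^-=[3.1555, 2.5430, -1.5250]  P^-=[1.4110 0.3119 0.0332; 0.3119 0.5500 0.1239; 0.0332 0.1239 0.5917]  S=[1.9636 0.0954 0.1246; 0.0954 0.5834 0.2093; 0.1246 0.2093 1.1144]  K=[0.7286 -0.0380 0.0509; 0.1317 0.8127 0.0340; -0.0645 0.0138 0.5546]  nu=[-4.5336, -3.9350, 2.4119]  x^+=[0.1247, -1.1703, 0.0509]  P^+=[0.3617 0.0713 0.0474; 0.0713 0.0962 0.0146; 0.0474 0.0146 0.2466]
step 2: x^-=[0.0366, -0.9810, 0.0730]  P^-=[0.6380 0.2030 0.0480; 0.2030 0.2869 0.0562; 0.0480 0.0562 0.3087]  S=[1.1577 0.1156 0.1306; 0.1156 0.3345 0.1012; 0.1306 0.1012 0.8015]  K=[0.5496 0.0632 0.0348; 0.1162 0.6992 0.0304; -0.0486 0.0375 0.4019]  nu=[-0.7659, -1.8724, 0.3725]  x^+=[-0.4896, -2.3678, 0.1898]  P^+=[0.2726 0.0629 0.0336; 0.0629 0.0830 0.0132; 0.0336 0.0132 0.1785]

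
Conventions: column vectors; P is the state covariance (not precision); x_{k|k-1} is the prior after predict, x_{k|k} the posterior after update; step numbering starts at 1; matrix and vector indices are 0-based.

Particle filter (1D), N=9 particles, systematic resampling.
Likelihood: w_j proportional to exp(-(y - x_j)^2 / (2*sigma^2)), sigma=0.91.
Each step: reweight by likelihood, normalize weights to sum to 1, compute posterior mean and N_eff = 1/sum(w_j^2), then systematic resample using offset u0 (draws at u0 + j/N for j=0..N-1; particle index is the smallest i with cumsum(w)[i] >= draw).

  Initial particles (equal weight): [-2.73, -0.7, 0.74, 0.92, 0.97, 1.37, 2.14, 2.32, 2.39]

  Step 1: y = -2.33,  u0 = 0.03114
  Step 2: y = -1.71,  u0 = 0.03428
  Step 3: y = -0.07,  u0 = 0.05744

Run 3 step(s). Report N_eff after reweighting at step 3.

step 1: w=[0.8138, 0.1802, 0.0030, 0.0015, 0.0012, 0.0002, 0.0000, 0.0000, 0.0000]  mean=-2.3425  Neff=1.4395  idx=[0, 0, 0, 0, 0, 0, 0, 0, 1]
step 2: w=[0.1110, 0.1110, 0.1110, 0.1110, 0.1110, 0.1110, 0.1110, 0.1110, 0.1123]  mean=-2.5020  Neff=8.9999  idx=[0, 1, 2, 3, 4, 5, 6, 7, 8]
step 3: w=[0.0155, 0.0155, 0.0155, 0.0155, 0.0155, 0.0155, 0.0155, 0.0155, 0.8758]  mean=-0.9522  Neff=1.3005  idx=[3, 8, 8, 8, 8, 8, 8, 8, 8]

N_eff = 1.3005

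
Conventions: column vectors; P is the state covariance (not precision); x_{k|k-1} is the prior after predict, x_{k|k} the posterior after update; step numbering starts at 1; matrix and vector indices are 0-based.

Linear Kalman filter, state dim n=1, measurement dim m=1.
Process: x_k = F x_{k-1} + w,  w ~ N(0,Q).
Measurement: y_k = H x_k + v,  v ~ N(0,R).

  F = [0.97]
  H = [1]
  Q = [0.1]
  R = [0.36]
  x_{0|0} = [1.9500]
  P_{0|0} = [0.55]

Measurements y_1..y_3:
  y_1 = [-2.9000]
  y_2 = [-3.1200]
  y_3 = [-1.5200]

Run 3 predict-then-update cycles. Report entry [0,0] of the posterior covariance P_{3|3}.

P_post[0,0] = 0.1502

step 1: x^-=[1.8915]  P^-=[0.6175]  S=[0.9775]  K=[0.6317]  nu=[-4.7915]  x^+=[-1.1353]  P^+=[0.2274]
step 2: x^-=[-1.1013]  P^-=[0.3140]  S=[0.6740]  K=[0.4659]  nu=[-2.0187]  x^+=[-2.0417]  P^+=[0.1677]
step 3: x^-=[-1.9805]  P^-=[0.2578]  S=[0.6178]  K=[0.4173]  nu=[0.4605]  x^+=[-1.7883]  P^+=[0.1502]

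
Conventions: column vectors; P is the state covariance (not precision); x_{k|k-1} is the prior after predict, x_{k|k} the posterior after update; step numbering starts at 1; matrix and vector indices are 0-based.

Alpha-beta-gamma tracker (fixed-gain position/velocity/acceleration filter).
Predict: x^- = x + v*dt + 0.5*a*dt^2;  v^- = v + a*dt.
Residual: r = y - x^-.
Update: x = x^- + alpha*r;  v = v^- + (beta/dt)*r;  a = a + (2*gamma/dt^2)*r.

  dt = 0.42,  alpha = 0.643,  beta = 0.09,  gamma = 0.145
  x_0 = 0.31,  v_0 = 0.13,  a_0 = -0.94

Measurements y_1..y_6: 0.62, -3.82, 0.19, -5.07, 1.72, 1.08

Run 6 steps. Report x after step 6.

step 1: x_pred=0.2817  r=0.3383  x^+=0.4992  v^+=-0.1923  a^+=-0.3838
step 2: x_pred=0.3846  r=-4.2046  x^+=-2.3190  v^+=-1.2545  a^+=-7.2962
step 3: x_pred=-3.4894  r=3.6794  x^+=-1.1235  v^+=-3.5304  a^+=-1.2473
step 4: x_pred=-2.7163  r=-2.3537  x^+=-4.2297  v^+=-4.5587  a^+=-5.1167
step 5: x_pred=-6.5957  r=8.3157  x^+=-1.2487  v^+=-4.9258  a^+=8.5542
step 6: x_pred=-2.5630  r=3.6430  x^+=-0.2206  v^+=-0.5524  a^+=14.5433

x_post = -0.2206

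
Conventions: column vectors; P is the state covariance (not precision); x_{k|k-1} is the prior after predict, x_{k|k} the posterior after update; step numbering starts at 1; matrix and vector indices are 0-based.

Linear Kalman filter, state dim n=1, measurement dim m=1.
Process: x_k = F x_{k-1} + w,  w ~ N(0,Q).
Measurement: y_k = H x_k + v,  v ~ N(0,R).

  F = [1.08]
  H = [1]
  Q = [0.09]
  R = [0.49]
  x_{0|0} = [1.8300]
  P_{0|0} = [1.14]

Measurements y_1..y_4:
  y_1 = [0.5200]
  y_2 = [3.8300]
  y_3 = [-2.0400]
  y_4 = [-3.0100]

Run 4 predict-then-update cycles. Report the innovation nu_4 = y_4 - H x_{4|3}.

step 1: x^-=[1.9764]  P^-=[1.4197]  S=[1.9097]  K=[0.7434]  nu=[-1.4564]  x^+=[0.8937]  P^+=[0.3643]
step 2: x^-=[0.9652]  P^-=[0.5149]  S=[1.0049]  K=[0.5124]  nu=[2.8648]  x^+=[2.4331]  P^+=[0.2511]
step 3: x^-=[2.6277]  P^-=[0.3828]  S=[0.8728]  K=[0.4386]  nu=[-4.6677]  x^+=[0.5804]  P^+=[0.2149]
step 4: x^-=[0.6268]  P^-=[0.3407]  S=[0.8307]  K=[0.4101]  nu=[-3.6368]  x^+=[-0.8647]  P^+=[0.2010]

innov = [-3.6368]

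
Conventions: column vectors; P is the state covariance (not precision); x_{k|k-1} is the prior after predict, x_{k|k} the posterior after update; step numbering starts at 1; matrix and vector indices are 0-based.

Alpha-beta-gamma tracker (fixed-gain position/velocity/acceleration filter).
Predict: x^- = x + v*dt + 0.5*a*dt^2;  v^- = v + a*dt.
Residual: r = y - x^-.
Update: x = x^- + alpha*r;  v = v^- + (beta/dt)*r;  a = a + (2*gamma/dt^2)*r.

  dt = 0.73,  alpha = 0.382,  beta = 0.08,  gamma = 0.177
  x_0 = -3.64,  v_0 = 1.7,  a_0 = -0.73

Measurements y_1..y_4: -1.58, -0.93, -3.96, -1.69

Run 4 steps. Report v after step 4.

step 1: x_pred=-2.5935  r=1.0135  x^+=-2.2063  v^+=1.2782  a^+=-0.0567
step 2: x_pred=-1.2884  r=0.3584  x^+=-1.1515  v^+=1.2760  a^+=0.1813
step 3: x_pred=-0.1717  r=-3.7883  x^+=-1.6188  v^+=0.9933  a^+=-2.3352
step 4: x_pred=-1.5160  r=-0.1740  x^+=-1.5824  v^+=-0.7305  a^+=-2.4508

v_post = -0.7305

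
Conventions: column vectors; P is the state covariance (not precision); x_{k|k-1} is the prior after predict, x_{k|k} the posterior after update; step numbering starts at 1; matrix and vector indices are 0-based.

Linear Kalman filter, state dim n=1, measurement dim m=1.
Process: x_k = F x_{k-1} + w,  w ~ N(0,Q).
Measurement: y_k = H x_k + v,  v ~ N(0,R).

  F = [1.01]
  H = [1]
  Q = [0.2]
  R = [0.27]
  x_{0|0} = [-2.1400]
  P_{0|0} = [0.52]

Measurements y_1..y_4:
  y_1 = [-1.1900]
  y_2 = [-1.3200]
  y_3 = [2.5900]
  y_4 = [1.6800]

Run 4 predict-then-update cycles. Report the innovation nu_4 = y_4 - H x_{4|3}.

innov = [0.7755]

step 1: x^-=[-2.1614]  P^-=[0.7305]  S=[1.0005]  K=[0.7301]  nu=[0.9714]  x^+=[-1.4522]  P^+=[0.1971]
step 2: x^-=[-1.4667]  P^-=[0.4011]  S=[0.6711]  K=[0.5977]  nu=[0.1467]  x^+=[-1.3790]  P^+=[0.1614]
step 3: x^-=[-1.3928]  P^-=[0.3646]  S=[0.6346]  K=[0.5745]  nu=[3.9828]  x^+=[0.8955]  P^+=[0.1551]
step 4: x^-=[0.9045]  P^-=[0.3582]  S=[0.6282]  K=[0.5702]  nu=[0.7755]  x^+=[1.3467]  P^+=[0.1540]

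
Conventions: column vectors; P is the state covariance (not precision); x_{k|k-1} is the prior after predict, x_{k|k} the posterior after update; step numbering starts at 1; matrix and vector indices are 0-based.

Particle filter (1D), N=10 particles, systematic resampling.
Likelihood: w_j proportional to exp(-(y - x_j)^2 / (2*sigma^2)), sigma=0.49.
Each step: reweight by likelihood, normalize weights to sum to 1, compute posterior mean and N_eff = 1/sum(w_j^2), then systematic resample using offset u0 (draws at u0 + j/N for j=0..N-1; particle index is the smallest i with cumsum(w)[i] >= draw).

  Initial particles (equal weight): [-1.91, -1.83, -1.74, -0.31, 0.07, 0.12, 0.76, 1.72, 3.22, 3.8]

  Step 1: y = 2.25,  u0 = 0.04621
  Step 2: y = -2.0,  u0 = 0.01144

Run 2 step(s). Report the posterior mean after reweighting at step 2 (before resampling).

step 1: w=[0.0000, 0.0000, 0.0000, 0.0000, 0.0001, 0.0001, 0.0137, 0.7795, 0.1972, 0.0094]  mean=2.0219  Neff=1.5462  idx=[7, 7, 7, 7, 7, 7, 7, 7, 8, 8]
step 2: w=[0.1250, 0.1250, 0.1250, 0.1250, 0.1250, 0.1250, 0.1250, 0.1250, 0.0000, 0.0000]  mean=1.7200  Neff=8.0000  idx=[0, 0, 1, 2, 3, 4, 4, 5, 6, 7]

post_mean = 1.7200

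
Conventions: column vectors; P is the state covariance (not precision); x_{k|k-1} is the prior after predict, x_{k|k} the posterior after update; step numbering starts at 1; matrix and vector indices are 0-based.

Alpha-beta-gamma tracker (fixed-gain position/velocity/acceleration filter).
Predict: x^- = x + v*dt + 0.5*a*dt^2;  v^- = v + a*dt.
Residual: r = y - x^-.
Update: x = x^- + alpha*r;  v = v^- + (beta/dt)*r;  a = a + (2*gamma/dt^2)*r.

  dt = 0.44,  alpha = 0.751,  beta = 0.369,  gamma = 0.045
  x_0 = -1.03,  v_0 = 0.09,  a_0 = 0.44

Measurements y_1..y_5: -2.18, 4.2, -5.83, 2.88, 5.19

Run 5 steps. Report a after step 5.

step 1: x_pred=-0.9478  r=-1.2322  x^+=-1.8732  v^+=-0.7498  a^+=-0.1328
step 2: x_pred=-2.2159  r=6.4159  x^+=2.6024  v^+=4.5724  a^+=2.8498
step 3: x_pred=4.8902  r=-10.7202  x^+=-3.1607  v^+=-3.1640  a^+=-2.1337
step 4: x_pred=-4.7594  r=7.6394  x^+=0.9778  v^+=2.3038  a^+=1.4176
step 5: x_pred=2.1287  r=3.0613  x^+=4.4277  v^+=5.4949  a^+=2.8407

a_post = 2.8407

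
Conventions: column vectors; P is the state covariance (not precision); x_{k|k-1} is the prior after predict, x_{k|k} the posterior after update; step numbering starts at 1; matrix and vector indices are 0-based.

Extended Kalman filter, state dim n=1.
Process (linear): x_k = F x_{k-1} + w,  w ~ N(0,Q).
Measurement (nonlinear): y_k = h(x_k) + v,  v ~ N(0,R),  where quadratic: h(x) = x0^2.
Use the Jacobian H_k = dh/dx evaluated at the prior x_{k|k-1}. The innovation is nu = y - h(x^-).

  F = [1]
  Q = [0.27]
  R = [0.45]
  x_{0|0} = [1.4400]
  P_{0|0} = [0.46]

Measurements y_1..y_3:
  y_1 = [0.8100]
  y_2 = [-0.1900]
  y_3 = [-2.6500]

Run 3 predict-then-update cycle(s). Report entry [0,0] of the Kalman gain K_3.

K[0,0] = 0.4406

step 1: x^-=[1.4400]  P^-=[0.7300]  H_jac=[2.8800]  S=[6.5049]  K=[0.3232]  nu=[-1.2636]  x^+=[1.0316]  P^+=[0.0505]
step 2: x^-=[1.0316]  P^-=[0.3205]  H_jac=[2.0632]  S=[1.8143]  K=[0.3645]  nu=[-1.2542]  x^+=[0.5745]  P^+=[0.0795]
step 3: x^-=[0.5745]  P^-=[0.3495]  H_jac=[1.1490]  S=[0.9114]  K=[0.4406]  nu=[-2.9800]  x^+=[-0.7385]  P^+=[0.1726]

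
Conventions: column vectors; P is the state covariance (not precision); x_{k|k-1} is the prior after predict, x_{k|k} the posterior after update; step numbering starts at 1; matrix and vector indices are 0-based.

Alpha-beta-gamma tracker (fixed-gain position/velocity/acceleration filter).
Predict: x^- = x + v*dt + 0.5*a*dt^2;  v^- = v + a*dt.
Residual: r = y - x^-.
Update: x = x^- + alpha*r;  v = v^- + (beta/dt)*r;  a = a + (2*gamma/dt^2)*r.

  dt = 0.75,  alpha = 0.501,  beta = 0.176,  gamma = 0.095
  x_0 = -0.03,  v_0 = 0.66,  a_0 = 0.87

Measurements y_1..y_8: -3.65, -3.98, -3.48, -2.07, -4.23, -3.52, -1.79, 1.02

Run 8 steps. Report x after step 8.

step 1: x_pred=0.7097  r=-4.3597  x^+=-1.4745  v^+=0.2894  a^+=-0.6026
step 2: x_pred=-1.4269  r=-2.5531  x^+=-2.7060  v^+=-0.7616  a^+=-1.4650
step 3: x_pred=-3.6893  r=0.2093  x^+=-3.5844  v^+=-1.8113  a^+=-1.3943
step 4: x_pred=-5.3350  r=3.2650  x^+=-3.6992  v^+=-2.0908  a^+=-0.2914
step 5: x_pred=-5.3493  r=1.1193  x^+=-4.7885  v^+=-2.0467  a^+=0.0866
step 6: x_pred=-6.2992  r=2.7792  x^+=-4.9068  v^+=-1.3295  a^+=1.0254
step 7: x_pred=-5.6156  r=3.8256  x^+=-3.6990  v^+=0.3372  a^+=2.3176
step 8: x_pred=-2.7942  r=3.8142  x^+=-0.8833  v^+=2.9705  a^+=3.6059

x_post = -0.8833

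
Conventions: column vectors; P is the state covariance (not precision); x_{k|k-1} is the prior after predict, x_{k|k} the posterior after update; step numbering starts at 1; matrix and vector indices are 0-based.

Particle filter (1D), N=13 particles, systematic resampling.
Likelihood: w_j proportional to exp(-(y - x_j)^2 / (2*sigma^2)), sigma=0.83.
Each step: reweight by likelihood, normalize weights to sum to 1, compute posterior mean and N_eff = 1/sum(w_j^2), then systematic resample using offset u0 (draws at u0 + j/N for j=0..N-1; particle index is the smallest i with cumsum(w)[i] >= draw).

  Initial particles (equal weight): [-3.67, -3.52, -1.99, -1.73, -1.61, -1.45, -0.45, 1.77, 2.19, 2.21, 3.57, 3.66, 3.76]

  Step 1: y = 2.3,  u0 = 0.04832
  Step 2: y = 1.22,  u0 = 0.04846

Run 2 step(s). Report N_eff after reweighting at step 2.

step 1: w=[0.0000, 0.0000, 0.0000, 0.0000, 0.0000, 0.0000, 0.0012, 0.2272, 0.2762, 0.2770, 0.0864, 0.0728, 0.0593]  mean=2.4163  Neff=4.5273  idx=[7, 7, 7, 8, 8, 8, 9, 9, 9, 9, 10, 11, 12]
step 2: w=[0.1354, 0.1354, 0.1354, 0.0852, 0.0852, 0.0852, 0.0828, 0.0828, 0.0828, 0.0828, 0.0031, 0.0022, 0.0016]  mean=2.0360  Neff=9.5927  idx=[0, 0, 1, 2, 2, 3, 4, 5, 6, 6, 7, 8, 9]

N_eff = 9.5927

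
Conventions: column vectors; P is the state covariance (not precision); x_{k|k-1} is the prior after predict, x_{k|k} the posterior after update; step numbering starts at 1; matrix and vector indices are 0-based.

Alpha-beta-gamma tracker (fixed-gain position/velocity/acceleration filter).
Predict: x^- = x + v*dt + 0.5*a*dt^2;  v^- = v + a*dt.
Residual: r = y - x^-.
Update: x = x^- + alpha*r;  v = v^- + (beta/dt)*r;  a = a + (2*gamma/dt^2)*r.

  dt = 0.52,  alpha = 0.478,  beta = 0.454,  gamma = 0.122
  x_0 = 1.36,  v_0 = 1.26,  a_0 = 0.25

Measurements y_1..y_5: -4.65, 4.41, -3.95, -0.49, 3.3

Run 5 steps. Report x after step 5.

x_post = 0.3604

step 1: x_pred=2.0490  r=-6.6990  x^+=-1.1531  v^+=-4.4587  a^+=-5.7950
step 2: x_pred=-4.2551  r=8.6651  x^+=-0.1132  v^+=0.0932  a^+=2.0242
step 3: x_pred=0.2089  r=-4.1589  x^+=-1.7790  v^+=-2.4853  a^+=-1.7287
step 4: x_pred=-3.3051  r=2.8151  x^+=-1.9595  v^+=-0.9264  a^+=0.8115
step 5: x_pred=-2.3315  r=5.6315  x^+=0.3604  v^+=4.4123  a^+=5.8932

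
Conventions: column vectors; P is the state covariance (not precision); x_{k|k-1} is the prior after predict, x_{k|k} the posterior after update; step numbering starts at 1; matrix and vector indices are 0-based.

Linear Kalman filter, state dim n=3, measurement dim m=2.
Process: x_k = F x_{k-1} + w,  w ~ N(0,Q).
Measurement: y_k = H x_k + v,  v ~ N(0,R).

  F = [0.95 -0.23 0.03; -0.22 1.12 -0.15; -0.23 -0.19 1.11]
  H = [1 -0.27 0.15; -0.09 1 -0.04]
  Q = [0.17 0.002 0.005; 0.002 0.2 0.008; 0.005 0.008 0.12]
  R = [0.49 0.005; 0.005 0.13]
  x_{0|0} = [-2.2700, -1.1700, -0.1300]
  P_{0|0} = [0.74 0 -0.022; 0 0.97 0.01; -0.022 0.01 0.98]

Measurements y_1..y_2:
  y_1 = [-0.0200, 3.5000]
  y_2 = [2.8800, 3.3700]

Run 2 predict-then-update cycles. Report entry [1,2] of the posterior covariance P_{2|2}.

step 1: x^-=[-1.8913, -0.7915, 0.6001]  P^-=[0.8887 -0.4030 -0.1073; -0.4030 1.4698 -0.3068; -0.1073 -0.3068 1.4086]  S=[1.7278 -0.9366; -0.9366 1.7056]  K=[0.5921 0.0445; -0.0099 0.8848; -0.0060 -0.2106]  nu=[1.5676, 4.1453]  x^+=[-0.7785, 2.8607, -0.2822]  P^+=[0.3289 0.0303 -0.2022; 0.0303 0.1180 0.0078; -0.2022 0.0078 1.3353]
step 2: x^-=[-1.4060, 3.4176, -0.6778]  P^-=[0.4494 -0.0387 -0.2350; -0.0387 0.3631 -0.1770; -0.2350 -0.1770 1.8895]  S=[0.9731 -0.2004; -0.2004 0.5192]  K=[0.4439 0.0369; -0.0213 0.7115; 0.0077 -0.4427]  nu=[5.3104, -0.2012]  x^+=[0.9440, 3.1612, -0.5476]  P^+=[0.2635 0.0200 -0.2691; 0.0200 0.0938 -0.0103; -0.2691 -0.0103 1.7863]

P_post[1,2] = -0.0103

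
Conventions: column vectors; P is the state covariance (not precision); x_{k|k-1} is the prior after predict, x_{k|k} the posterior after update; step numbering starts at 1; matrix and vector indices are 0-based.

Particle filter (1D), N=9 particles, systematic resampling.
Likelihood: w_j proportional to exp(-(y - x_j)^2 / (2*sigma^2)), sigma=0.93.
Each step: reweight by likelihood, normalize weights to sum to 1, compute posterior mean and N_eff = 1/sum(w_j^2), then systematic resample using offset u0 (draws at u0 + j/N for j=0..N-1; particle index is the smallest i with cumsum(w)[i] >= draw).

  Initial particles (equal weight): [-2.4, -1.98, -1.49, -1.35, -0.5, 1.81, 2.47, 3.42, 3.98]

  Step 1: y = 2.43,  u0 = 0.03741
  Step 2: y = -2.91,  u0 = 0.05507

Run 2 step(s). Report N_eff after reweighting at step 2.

step 1: w=[0.0000, 0.0000, 0.0001, 0.0001, 0.0027, 0.3052, 0.3807, 0.2163, 0.0950]  mean=2.6090  Neff=3.4027  idx=[5, 5, 5, 6, 6, 6, 7, 7, 8]
step 2: w=[0.3264, 0.3264, 0.3264, 0.0069, 0.0069, 0.0069, 0.0000, 0.0000, 0.0000]  mean=1.8237  Neff=3.1273  idx=[0, 0, 0, 1, 1, 1, 2, 2, 2]

N_eff = 3.1273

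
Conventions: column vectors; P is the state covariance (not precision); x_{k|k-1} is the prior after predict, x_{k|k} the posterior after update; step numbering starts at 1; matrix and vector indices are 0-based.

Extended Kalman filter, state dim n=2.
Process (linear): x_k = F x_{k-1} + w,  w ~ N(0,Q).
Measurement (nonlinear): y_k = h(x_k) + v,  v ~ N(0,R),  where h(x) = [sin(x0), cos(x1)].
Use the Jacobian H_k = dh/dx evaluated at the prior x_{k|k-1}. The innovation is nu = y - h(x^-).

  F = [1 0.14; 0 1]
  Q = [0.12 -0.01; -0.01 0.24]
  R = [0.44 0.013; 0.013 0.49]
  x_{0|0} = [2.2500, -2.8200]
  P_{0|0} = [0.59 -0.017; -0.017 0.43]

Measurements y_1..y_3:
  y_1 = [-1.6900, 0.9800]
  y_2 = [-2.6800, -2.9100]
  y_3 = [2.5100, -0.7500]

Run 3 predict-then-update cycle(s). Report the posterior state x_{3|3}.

x_post = [2.7096, -3.6534]

step 1: x^-=[1.8552, -2.8200]  P^-=[0.7137 0.0332; 0.0332 0.6700]  H_jac=[-0.2806 0.0000; 0.0000 0.3161]  S=[0.4962 0.0101; 0.0101 0.5569]  K=[-0.4041 0.0261; -0.0265 0.3807]  nu=[-2.6498, 1.9287]  x^+=[2.9764, -2.0155]  P^+=[0.6325 0.0239; 0.0239 0.5891]
step 2: x^-=[2.6942, -2.0155]  P^-=[0.7707 0.0964; 0.0964 0.8291]  H_jac=[-0.9016 0.0000; 0.0000 0.9027]  S=[1.0665 -0.0654; -0.0654 1.1657]  K=[-0.6492 0.0382; -0.0422 0.6397]  nu=[-3.1126, -2.4798]  x^+=[4.6202, -3.4705]  P^+=[0.3163 0.0114; 0.0114 0.3466]
step 3: x^-=[4.1344, -3.4705]  P^-=[0.4463 0.0499; 0.0499 0.5866]  H_jac=[-0.5464 0.0000; 0.0000 -0.3230]  S=[0.5732 0.0218; 0.0218 0.5512]  K=[-0.4249 -0.0124; -0.0345 -0.3424]  nu=[3.3475, 0.1964]  x^+=[2.7096, -3.6534]  P^+=[0.3425 0.0360; 0.0360 0.5208]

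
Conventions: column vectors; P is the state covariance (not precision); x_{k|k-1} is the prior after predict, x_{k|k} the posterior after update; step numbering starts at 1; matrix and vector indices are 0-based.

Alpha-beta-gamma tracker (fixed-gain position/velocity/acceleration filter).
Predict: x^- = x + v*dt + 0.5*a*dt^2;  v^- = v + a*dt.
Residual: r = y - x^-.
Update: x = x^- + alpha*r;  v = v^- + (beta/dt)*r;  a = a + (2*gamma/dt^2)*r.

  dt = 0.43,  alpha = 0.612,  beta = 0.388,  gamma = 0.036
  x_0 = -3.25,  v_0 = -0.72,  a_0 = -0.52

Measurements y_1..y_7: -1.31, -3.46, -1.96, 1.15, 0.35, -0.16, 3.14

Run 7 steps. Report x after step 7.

x_post = 2.4254

step 1: x_pred=-3.6077  r=2.2977  x^+=-2.2015  v^+=1.1297  a^+=0.3747
step 2: x_pred=-1.6811  r=-1.7789  x^+=-2.7698  v^+=-0.3144  a^+=-0.3180
step 3: x_pred=-2.9344  r=0.9744  x^+=-2.3381  v^+=0.4281  a^+=0.0614
step 4: x_pred=-2.1483  r=3.2983  x^+=-0.1297  v^+=3.4306  a^+=1.3458
step 5: x_pred=1.4699  r=-1.1199  x^+=0.7845  v^+=2.9989  a^+=0.9097
step 6: x_pred=2.1581  r=-2.3181  x^+=0.7394  v^+=1.2983  a^+=0.0070
step 7: x_pred=1.2984  r=1.8416  x^+=2.4254  v^+=2.9631  a^+=0.7242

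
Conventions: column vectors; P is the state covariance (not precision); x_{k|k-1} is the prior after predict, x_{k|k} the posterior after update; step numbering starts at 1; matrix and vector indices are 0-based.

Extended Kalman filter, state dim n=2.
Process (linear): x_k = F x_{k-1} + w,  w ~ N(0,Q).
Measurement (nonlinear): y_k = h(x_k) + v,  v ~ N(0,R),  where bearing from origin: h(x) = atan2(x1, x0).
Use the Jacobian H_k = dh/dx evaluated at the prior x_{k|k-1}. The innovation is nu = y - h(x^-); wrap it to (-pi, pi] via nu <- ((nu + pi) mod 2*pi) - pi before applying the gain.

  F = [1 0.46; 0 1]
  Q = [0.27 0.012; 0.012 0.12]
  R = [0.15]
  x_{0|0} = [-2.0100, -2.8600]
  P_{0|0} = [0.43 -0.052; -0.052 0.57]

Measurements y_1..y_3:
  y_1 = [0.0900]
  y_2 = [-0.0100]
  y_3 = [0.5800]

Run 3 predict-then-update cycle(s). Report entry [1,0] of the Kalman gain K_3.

step 1: x^-=[-3.3256, -2.8600]  P^-=[0.7728 0.2222; 0.2222 0.6900]  H_jac=[0.1487 -0.1729]  S=[0.1763]  K=[0.4338; -0.4892]  nu=[2.5213]  x^+=[-2.2318, -4.0935]  P^+=[0.7396 0.2596; 0.2596 0.6478]
step 2: x^-=[-4.1149, -4.0935]  P^-=[1.3855 0.5696; 0.5696 0.7678]  H_jac=[0.1215 -0.1221]  S=[0.1650]  K=[0.5987; -0.1489]  nu=[2.3488]  x^+=[-2.7088, -4.4433]  P^+=[1.3264 0.5843; 0.5843 0.7642]
step 3: x^-=[-4.7527, -4.4433]  P^-=[2.2956 0.9478; 0.9478 0.8842]  H_jac=[0.1050 -0.1123]  S=[0.1641]  K=[0.8199; 0.0013]  nu=[2.9698]  x^+=[-2.3176, -4.4393]  P^+=[2.1853 0.9476; 0.9476 0.8841]

K[1,0] = 0.0013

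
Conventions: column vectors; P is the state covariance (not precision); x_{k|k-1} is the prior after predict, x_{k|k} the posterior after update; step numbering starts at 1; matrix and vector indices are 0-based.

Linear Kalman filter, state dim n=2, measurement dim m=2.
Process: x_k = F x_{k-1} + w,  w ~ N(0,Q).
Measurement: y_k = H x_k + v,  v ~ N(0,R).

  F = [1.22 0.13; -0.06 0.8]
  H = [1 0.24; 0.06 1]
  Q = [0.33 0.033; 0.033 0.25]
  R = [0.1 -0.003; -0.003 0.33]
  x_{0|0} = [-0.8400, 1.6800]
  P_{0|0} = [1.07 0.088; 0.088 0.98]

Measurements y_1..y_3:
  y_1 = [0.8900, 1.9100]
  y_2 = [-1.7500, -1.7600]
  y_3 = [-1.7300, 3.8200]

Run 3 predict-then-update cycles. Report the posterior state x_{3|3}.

step 1: x^-=[-0.8064, 1.3944]  P^-=[1.9671 0.1418; 0.1418 0.8726]  S=[2.1854 0.4683; 0.4683 1.2267]  K=[0.9478 -0.1500; 0.0074 0.7155]  nu=[1.3617, 0.5640]  x^+=[0.3997, 1.8080]  P^+=[0.1094 -0.0589; -0.0589 0.2396]
step 2: x^-=[0.7226, 1.4224]  P^-=[0.4781 -0.0071; -0.0071 0.4094]  S=[0.5983 0.1167; 0.1167 0.7403]  K=[0.8157 -0.0995; 0.0460 0.5452]  nu=[-2.8140, -3.2258]  x^+=[-1.2519, -0.4657]  P^+=[0.0917 -0.0408; -0.0408 0.1822]
step 3: x^-=[-1.5878, -0.2974]  P^-=[0.4566 0.0058; 0.0058 0.3709]  S=[0.5807 0.1192; 0.1192 0.7032]  K=[0.8070 -0.0897; 0.0568 0.5183]  nu=[-0.0708, 4.2127]  x^+=[-2.0229, 1.8819]  P^+=[0.0900 -0.0374; -0.0374 0.1731]

x_post = [-2.0229, 1.8819]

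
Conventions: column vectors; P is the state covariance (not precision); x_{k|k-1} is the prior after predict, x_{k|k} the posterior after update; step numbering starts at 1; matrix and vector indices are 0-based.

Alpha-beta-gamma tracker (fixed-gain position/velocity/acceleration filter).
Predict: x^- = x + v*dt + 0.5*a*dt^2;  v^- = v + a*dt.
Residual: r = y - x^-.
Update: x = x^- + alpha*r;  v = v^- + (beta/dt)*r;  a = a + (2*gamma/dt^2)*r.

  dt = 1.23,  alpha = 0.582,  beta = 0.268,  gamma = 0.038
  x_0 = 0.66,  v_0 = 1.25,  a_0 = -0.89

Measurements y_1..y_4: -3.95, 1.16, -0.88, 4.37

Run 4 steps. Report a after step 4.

step 1: x_pred=1.5243  r=-5.4743  x^+=-1.6618  v^+=-1.0375  a^+=-1.1650
step 2: x_pred=-3.8191  r=4.9791  x^+=-0.9213  v^+=-1.3855  a^+=-0.9149
step 3: x_pred=-3.3175  r=2.4375  x^+=-1.8989  v^+=-1.9797  a^+=-0.7924
step 4: x_pred=-4.9334  r=9.3034  x^+=0.4812  v^+=-0.9273  a^+=-0.3251

a_post = -0.3251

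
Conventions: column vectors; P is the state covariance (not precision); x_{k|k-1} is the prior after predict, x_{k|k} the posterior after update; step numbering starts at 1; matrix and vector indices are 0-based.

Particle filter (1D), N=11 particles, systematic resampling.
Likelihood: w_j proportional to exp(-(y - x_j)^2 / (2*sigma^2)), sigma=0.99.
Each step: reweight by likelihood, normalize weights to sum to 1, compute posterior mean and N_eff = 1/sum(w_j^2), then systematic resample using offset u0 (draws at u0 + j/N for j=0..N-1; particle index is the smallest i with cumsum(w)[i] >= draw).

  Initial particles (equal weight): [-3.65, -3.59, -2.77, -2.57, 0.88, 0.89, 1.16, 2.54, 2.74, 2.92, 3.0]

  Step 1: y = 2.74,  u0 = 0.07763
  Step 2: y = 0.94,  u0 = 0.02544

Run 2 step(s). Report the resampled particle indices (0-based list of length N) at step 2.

resampled_idx = [0, 0, 0, 0, 1, 2, 3, 4, 5, 7, 9]

step 1: w=[0.0000, 0.0000, 0.0000, 0.0000, 0.0376, 0.0383, 0.0614, 0.2151, 0.2195, 0.2159, 0.2121]  mean=2.5532  Neff=5.1885  idx=[6, 7, 7, 7, 8, 8, 9, 9, 10, 10, 10]
step 2: w=[0.3501, 0.0972, 0.0972, 0.0972, 0.0687, 0.0687, 0.0486, 0.0486, 0.0412, 0.0412, 0.0412]  mean=2.1780  Neff=5.8748  idx=[0, 0, 0, 0, 1, 2, 3, 4, 5, 7, 9]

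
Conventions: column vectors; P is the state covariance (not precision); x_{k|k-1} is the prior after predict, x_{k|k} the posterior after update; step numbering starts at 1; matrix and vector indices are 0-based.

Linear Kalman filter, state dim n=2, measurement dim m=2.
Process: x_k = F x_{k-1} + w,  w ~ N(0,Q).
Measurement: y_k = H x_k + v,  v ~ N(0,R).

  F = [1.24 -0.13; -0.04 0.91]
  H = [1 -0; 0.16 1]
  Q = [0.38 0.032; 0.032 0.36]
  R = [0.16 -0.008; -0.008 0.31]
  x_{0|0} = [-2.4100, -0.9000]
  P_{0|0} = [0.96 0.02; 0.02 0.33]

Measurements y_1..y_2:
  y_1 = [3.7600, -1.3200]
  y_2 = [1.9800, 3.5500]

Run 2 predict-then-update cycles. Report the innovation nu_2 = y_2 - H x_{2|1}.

step 1: x^-=[-2.8714, -0.7226]  P^-=[1.8552 -0.0320; -0.0320 0.6334]  S=[2.0152 0.2569; 0.2569 0.9806]  K=[0.9168 0.0300; -0.1009 0.6671]  nu=[6.6314, -0.1380]  x^+=[3.2040, -1.4837]  P^+=[0.1464 -0.0215; -0.0215 0.2110]
step 2: x^-=[4.1659, -1.4783]  P^-=[0.6157 -0.0246; -0.0246 0.5366]  S=[0.7757 0.0659; 0.0659 0.8545]  K=[0.7916 0.0254; -0.0852 0.6299]  nu=[-2.1859, 4.3618]  x^+=[2.5466, 1.4556]  P^+=[0.1264 -0.0187; -0.0187 0.1989]

innov = [-2.1859, 4.3618]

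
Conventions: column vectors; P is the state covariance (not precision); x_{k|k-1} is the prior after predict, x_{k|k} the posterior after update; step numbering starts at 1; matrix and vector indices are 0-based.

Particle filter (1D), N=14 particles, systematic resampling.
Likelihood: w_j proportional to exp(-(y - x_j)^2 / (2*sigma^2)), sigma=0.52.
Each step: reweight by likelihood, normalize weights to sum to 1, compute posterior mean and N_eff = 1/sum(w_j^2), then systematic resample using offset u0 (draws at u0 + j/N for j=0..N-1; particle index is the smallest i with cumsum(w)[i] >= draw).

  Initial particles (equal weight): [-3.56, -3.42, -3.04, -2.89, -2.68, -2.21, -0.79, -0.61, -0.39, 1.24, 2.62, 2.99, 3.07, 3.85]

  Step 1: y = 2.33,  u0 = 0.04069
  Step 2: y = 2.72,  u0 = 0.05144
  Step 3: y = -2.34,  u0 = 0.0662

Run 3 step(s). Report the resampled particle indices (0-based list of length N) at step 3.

resampled_idx = [0, 0, 1, 1, 2, 2, 3, 3, 4, 4, 5, 5, 6, 6]

step 1: w=[0.0000, 0.0000, 0.0000, 0.0000, 0.0000, 0.0000, 0.0000, 0.0000, 0.0000, 0.0620, 0.4779, 0.2495, 0.2028, 0.0078]  mean=2.7275  Neff=2.9793  idx=[9, 10, 10, 10, 10, 10, 10, 11, 11, 11, 11, 12, 12, 12]
step 2: w=[0.0015, 0.0832, 0.0832, 0.0832, 0.0832, 0.0832, 0.0832, 0.0741, 0.0741, 0.0741, 0.0741, 0.0676, 0.0676, 0.0676]  mean=2.8189  Neff=12.9484  idx=[1, 2, 3, 4, 5, 5, 6, 7, 8, 9, 10, 11, 12, 13]
step 3: w=[0.1428, 0.1428, 0.1428, 0.1428, 0.1428, 0.1428, 0.1428, 0.0001, 0.0001, 0.0001, 0.0001, 0.0000, 0.0000, 0.0000]  mean=2.6202  Neff=7.0081  idx=[0, 0, 1, 1, 2, 2, 3, 3, 4, 4, 5, 5, 6, 6]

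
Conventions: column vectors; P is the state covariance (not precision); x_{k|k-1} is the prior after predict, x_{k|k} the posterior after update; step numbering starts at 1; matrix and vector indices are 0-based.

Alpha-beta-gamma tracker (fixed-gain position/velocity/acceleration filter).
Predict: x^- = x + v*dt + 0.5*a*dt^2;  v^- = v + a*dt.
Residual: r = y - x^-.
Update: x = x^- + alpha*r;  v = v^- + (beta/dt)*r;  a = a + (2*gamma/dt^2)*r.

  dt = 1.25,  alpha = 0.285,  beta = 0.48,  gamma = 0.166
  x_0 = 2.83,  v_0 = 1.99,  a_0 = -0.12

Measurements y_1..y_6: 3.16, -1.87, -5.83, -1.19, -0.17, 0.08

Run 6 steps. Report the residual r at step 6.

step 1: x_pred=5.2237  r=-2.0637  x^+=4.6356  v^+=1.0475  a^+=-0.5585
step 2: x_pred=5.5086  r=-7.3786  x^+=3.4057  v^+=-2.4840  a^+=-2.1263
step 3: x_pred=-1.3605  r=-4.4695  x^+=-2.6343  v^+=-6.8582  a^+=-3.0760
step 4: x_pred=-13.6102  r=12.4202  x^+=-10.0704  v^+=-5.9339  a^+=-0.4370
step 5: x_pred=-17.8291  r=17.6591  x^+=-12.7963  v^+=0.3010  a^+=3.3153
step 6: x_pred=-9.8300  r=9.9100  x^+=-7.0056  v^+=8.2505  a^+=5.4209

resid = 9.9100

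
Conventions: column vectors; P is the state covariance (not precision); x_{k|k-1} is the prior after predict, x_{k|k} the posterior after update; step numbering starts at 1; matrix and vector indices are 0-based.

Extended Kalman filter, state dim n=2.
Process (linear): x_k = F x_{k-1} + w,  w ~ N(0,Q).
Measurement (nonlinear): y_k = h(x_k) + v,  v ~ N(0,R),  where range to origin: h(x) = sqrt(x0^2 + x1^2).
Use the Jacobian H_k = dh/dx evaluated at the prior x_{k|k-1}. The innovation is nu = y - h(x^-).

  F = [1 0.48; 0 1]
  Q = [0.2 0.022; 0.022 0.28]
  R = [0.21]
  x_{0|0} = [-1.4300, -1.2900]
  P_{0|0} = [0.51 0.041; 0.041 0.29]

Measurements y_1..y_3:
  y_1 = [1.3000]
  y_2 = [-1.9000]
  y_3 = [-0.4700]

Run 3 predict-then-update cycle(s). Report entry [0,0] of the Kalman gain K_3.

K[0,0] = 0.3790

step 1: x^-=[-2.0492, -1.2900]  P^-=[0.8162 0.2022; 0.2022 0.5700]  H_jac=[-0.8463 -0.5327]  S=[1.1386]  K=[-0.7012; -0.4170]  nu=[-1.1214]  x^+=[-1.2628, -0.8224]  P^+=[0.2563 -0.1307; -0.1307 0.3720]
step 2: x^-=[-1.6576, -0.8224]  P^-=[0.4165 0.0698; 0.0698 0.6520]  H_jac=[-0.8958 -0.4444]  S=[0.7287]  K=[-0.5547; -0.4836]  nu=[-3.7504]  x^+=[0.4226, 0.9912]  P^+=[0.1923 -0.1256; -0.1256 0.4816]
step 3: x^-=[0.8984, 0.9912]  P^-=[0.3827 0.1276; 0.1276 0.7616]  H_jac=[0.6716 0.7409]  S=[0.9277]  K=[0.3790; 0.7006]  nu=[-1.8078]  x^+=[0.2133, -0.2754]  P^+=[0.2495 -0.1187; -0.1187 0.3062]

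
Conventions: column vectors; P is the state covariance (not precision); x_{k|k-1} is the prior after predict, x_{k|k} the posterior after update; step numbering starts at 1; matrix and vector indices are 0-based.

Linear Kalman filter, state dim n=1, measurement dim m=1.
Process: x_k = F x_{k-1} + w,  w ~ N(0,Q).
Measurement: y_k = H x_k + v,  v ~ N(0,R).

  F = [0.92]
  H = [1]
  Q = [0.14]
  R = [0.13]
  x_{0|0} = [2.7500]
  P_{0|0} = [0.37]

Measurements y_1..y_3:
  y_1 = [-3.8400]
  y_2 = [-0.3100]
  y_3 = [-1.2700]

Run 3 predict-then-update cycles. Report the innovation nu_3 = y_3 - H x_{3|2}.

step 1: x^-=[2.5300]  P^-=[0.4532]  S=[0.5832]  K=[0.7771]  nu=[-6.3700]  x^+=[-2.4200]  P^+=[0.1010]
step 2: x^-=[-2.2264]  P^-=[0.2255]  S=[0.3555]  K=[0.6343]  nu=[1.9164]  x^+=[-1.0108]  P^+=[0.0825]
step 3: x^-=[-0.9299]  P^-=[0.2098]  S=[0.3398]  K=[0.6174]  nu=[-0.3401]  x^+=[-1.1399]  P^+=[0.0803]

innov = [-0.3401]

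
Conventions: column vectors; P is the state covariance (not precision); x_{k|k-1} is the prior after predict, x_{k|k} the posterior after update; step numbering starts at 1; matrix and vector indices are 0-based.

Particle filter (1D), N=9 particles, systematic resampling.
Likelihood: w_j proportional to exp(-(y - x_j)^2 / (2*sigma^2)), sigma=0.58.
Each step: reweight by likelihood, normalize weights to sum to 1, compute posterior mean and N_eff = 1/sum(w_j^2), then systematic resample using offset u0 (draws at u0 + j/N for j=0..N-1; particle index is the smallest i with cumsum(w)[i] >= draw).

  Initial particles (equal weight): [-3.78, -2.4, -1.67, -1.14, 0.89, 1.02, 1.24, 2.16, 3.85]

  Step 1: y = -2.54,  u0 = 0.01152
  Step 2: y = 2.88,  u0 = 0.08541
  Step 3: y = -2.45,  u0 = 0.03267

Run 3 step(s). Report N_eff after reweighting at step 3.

step 1: w=[0.0701, 0.6689, 0.2236, 0.0374, 0.0000, 0.0000, 0.0000, 0.0000, 0.0000]  mean=-2.2863  Neff=1.9850  idx=[0, 1, 1, 1, 1, 1, 1, 2, 2]
step 2: w=[0.0000, 0.0000, 0.0000, 0.0000, 0.0000, 0.0000, 0.0000, 0.5000, 0.5000]  mean=-1.6701  Neff=2.0003  idx=[7, 7, 7, 7, 8, 8, 8, 8, 8]
step 3: w=[0.1111, 0.1111, 0.1111, 0.1111, 0.1111, 0.1111, 0.1111, 0.1111, 0.1111]  mean=-1.6700  Neff=9.0000  idx=[0, 1, 2, 3, 4, 5, 6, 7, 8]

N_eff = 9.0000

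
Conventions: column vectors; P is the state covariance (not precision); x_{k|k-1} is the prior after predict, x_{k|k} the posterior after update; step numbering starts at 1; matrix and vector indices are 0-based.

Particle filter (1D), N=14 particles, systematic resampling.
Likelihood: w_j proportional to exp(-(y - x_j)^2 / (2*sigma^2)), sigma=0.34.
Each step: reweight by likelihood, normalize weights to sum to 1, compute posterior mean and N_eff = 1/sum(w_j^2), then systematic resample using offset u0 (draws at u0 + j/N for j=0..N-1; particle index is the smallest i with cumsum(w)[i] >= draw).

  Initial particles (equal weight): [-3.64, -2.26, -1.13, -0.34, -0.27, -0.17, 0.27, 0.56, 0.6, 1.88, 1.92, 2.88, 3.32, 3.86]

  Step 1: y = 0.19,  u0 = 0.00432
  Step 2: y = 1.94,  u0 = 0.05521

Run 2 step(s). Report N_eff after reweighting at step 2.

step 1: w=[0.0000, 0.0000, 0.0002, 0.0905, 0.1222, 0.1742, 0.2968, 0.1688, 0.1475, 0.0000, 0.0000, 0.0000, 0.0000, 0.0000]  mean=0.1696  Neff=5.2153  idx=[3, 3, 4, 5, 5, 5, 6, 6, 6, 6, 7, 7, 8, 8]
step 2: w=[0.0000, 0.0000, 0.0000, 0.0000, 0.0000, 0.0000, 0.0041, 0.0041, 0.0041, 0.0041, 0.1891, 0.1891, 0.3027, 0.3027]  mean=0.5794  Neff=3.9247  idx=[10, 10, 10, 11, 11, 12, 12, 12, 12, 13, 13, 13, 13, 13]

N_eff = 3.9247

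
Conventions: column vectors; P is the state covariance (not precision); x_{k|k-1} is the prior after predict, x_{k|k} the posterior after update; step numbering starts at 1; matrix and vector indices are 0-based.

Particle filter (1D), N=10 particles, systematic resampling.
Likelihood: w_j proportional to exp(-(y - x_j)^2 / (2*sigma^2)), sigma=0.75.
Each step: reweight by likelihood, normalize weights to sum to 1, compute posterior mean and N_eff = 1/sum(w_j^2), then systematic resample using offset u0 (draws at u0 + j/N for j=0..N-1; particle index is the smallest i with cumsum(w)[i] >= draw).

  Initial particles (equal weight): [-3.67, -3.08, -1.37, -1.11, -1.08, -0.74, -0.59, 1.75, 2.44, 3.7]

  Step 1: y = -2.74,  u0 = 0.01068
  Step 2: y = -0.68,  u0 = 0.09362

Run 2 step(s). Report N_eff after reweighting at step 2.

step 1: w=[0.2604, 0.5069, 0.1059, 0.0530, 0.0485, 0.0160, 0.0092, 0.0000, 0.0000, 0.0000]  mean=-2.7907  Neff=2.9282  idx=[0, 0, 0, 1, 1, 1, 1, 1, 2, 3]
step 2: w=[0.0002, 0.0002, 0.0002, 0.0039, 0.0039, 0.0039, 0.0039, 0.0039, 0.4269, 0.5530]  mean=-1.2611  Neff=2.0489  idx=[8, 8, 8, 8, 9, 9, 9, 9, 9, 9]

N_eff = 2.0489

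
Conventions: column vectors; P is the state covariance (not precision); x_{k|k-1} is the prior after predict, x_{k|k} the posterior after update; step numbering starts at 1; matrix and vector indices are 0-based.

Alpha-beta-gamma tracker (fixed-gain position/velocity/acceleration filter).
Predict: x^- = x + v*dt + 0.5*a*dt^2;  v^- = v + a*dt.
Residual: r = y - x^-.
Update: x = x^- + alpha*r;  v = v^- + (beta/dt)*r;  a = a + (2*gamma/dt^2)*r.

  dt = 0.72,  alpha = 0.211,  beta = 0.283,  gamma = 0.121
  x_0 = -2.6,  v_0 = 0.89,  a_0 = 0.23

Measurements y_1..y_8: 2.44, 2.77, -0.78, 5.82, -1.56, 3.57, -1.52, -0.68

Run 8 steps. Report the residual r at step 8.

resid = 10.8161

step 1: x_pred=-1.8996  r=4.3396  x^+=-0.9839  v^+=2.7613  a^+=2.2558
step 2: x_pred=1.5889  r=1.1811  x^+=1.8381  v^+=4.8497  a^+=2.8072
step 3: x_pred=6.0575  r=-6.8375  x^+=4.6148  v^+=4.1833  a^+=-0.3847
step 4: x_pred=7.5271  r=-1.7071  x^+=7.1669  v^+=3.2354  a^+=-1.1816
step 5: x_pred=9.1901  r=-10.7501  x^+=6.9218  v^+=-1.8408  a^+=-6.2000
step 6: x_pred=3.9894  r=-0.4194  x^+=3.9009  v^+=-6.4697  a^+=-6.3958
step 7: x_pred=-2.4150  r=0.8950  x^+=-2.2262  v^+=-10.7228  a^+=-5.9780
step 8: x_pred=-11.4961  r=10.8161  x^+=-9.2139  v^+=-10.7756  a^+=-0.9288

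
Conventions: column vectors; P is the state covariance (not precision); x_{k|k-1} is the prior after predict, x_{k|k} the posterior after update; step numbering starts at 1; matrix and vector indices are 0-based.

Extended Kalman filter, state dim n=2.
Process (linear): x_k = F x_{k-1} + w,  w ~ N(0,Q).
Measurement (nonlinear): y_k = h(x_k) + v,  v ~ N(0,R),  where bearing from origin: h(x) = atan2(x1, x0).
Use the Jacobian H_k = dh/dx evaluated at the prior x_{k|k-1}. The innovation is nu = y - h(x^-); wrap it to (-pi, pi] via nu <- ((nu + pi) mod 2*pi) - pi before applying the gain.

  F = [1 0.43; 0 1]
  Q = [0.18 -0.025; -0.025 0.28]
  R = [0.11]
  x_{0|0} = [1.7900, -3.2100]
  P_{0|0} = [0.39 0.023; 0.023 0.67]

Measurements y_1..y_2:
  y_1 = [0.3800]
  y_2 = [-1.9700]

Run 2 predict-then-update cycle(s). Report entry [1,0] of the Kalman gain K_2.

K[1,0] = 1.3333

step 1: x^-=[0.4097, -3.2100]  P^-=[0.7137 0.2861; 0.2861 0.9500]  H_jac=[0.3065 0.0391]  S=[0.1854]  K=[1.2405; 0.6736]  nu=[1.8239]  x^+=[2.6722, -1.9815]  P^+=[0.4284 0.1312; 0.1312 0.8659]
step 2: x^-=[1.8201, -1.9815]  P^-=[0.8813 0.4785; 0.4785 1.1459]  H_jac=[0.2737 0.2514]  S=[0.3143]  K=[1.1502; 1.3333]  nu=[-1.1422]  x^+=[0.5064, -3.5043]  P^+=[0.4655 -0.0035; -0.0035 0.5871]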